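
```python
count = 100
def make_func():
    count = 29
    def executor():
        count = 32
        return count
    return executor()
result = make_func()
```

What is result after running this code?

Step 1: Three scopes define count: global (100), make_func (29), executor (32).
Step 2: executor() has its own local count = 32, which shadows both enclosing and global.
Step 3: result = 32 (local wins in LEGB)

The answer is 32.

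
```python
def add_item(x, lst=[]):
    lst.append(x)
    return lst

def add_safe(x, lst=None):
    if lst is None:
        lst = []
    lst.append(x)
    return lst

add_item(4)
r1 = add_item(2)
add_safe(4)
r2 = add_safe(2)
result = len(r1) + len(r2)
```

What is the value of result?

Step 1: add_item shares mutable default: after 2 calls, lst = [4, 2], len = 2.
Step 2: add_safe creates fresh list each time: r2 = [2], len = 1.
Step 3: result = 2 + 1 = 3

The answer is 3.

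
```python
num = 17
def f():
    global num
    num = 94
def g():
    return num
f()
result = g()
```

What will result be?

Step 1: num = 17.
Step 2: f() sets global num = 94.
Step 3: g() reads global num = 94. result = 94

The answer is 94.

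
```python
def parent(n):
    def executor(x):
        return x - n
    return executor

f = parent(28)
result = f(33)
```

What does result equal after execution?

Step 1: parent(28) creates a closure capturing n = 28.
Step 2: f(33) computes 33 - 28 = 5.
Step 3: result = 5

The answer is 5.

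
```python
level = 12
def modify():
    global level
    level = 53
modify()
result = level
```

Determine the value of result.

Step 1: level = 12 globally.
Step 2: modify() declares global level and sets it to 53.
Step 3: After modify(), global level = 53. result = 53

The answer is 53.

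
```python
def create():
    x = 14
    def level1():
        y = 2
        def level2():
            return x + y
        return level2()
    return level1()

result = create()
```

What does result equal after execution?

Step 1: x = 14 in create. y = 2 in level1.
Step 2: level2() reads x = 14 and y = 2 from enclosing scopes.
Step 3: result = 14 + 2 = 16

The answer is 16.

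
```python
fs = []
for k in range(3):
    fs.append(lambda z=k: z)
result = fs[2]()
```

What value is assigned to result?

Step 1: Default argument z=k captures k's value at each iteration.
Step 2: fs[2] captured z = 2 when k was 2.
Step 3: result = 2

The answer is 2.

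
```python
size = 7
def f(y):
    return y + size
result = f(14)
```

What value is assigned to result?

Step 1: size = 7 is defined globally.
Step 2: f(14) uses parameter y = 14 and looks up size from global scope = 7.
Step 3: result = 14 + 7 = 21

The answer is 21.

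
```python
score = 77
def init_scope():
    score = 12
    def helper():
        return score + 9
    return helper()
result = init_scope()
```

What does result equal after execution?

Step 1: init_scope() shadows global score with score = 12.
Step 2: helper() finds score = 12 in enclosing scope, computes 12 + 9 = 21.
Step 3: result = 21

The answer is 21.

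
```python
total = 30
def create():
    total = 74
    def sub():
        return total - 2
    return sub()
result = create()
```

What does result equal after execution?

Step 1: create() shadows global total with total = 74.
Step 2: sub() finds total = 74 in enclosing scope, computes 74 - 2 = 72.
Step 3: result = 72

The answer is 72.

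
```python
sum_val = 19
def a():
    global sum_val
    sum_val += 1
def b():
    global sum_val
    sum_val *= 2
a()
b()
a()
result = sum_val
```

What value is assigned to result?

Step 1: sum_val = 19.
Step 2: a(): sum_val = 19 + 1 = 20.
Step 3: b(): sum_val = 20 * 2 = 40.
Step 4: a(): sum_val = 40 + 1 = 41

The answer is 41.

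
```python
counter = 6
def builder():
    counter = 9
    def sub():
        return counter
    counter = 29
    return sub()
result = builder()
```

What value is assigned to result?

Step 1: builder() sets counter = 9, then later counter = 29.
Step 2: sub() is called after counter is reassigned to 29. Closures capture variables by reference, not by value.
Step 3: result = 29

The answer is 29.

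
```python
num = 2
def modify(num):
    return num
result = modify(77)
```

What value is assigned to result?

Step 1: Global num = 2.
Step 2: modify(77) takes parameter num = 77, which shadows the global.
Step 3: result = 77

The answer is 77.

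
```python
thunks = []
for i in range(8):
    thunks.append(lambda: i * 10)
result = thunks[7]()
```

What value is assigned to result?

Step 1: All lambdas reference the same variable i (late binding).
Step 2: After the loop, i = 7. Every lambda returns i * 10.
Step 3: thunks[7]() = 7 * 10 = 70

The answer is 70.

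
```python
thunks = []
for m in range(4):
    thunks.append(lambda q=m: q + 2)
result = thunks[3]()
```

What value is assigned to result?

Step 1: Default argument q=m captures m's value at definition time.
Step 2: thunks[3] was defined when m = 3, so q defaults to 3.
Step 3: result = 3 + 2 = 5 (default arg fixes the late binding issue)

The answer is 5.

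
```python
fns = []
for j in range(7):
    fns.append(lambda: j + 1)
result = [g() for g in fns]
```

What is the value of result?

Step 1: All lambdas capture j by reference. After the loop, j = 6.
Step 2: Each call returns 6 + 1 = 7.
Step 3: result = [7, 7, 7, 7, 7, 7, 7]

The answer is [7, 7, 7, 7, 7, 7, 7].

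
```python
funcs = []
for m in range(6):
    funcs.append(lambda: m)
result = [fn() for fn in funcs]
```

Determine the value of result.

Step 1: All 6 lambdas share the same variable m.
Step 2: After the loop, m = 5.
Step 3: Each call returns 5. result = [5, 5, 5, 5, 5, 5]

The answer is [5, 5, 5, 5, 5, 5].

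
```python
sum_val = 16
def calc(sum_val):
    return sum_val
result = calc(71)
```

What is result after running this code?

Step 1: Global sum_val = 16.
Step 2: calc(71) takes parameter sum_val = 71, which shadows the global.
Step 3: result = 71

The answer is 71.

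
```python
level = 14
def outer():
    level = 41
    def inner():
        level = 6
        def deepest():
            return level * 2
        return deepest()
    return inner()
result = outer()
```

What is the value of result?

Step 1: deepest() looks up level through LEGB: not local, finds level = 6 in enclosing inner().
Step 2: Returns 6 * 2 = 12.
Step 3: result = 12

The answer is 12.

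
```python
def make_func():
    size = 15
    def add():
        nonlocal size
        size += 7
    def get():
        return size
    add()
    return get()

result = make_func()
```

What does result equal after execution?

Step 1: size = 15. add() modifies it via nonlocal, get() reads it.
Step 2: add() makes size = 15 + 7 = 22.
Step 3: get() returns 22. result = 22

The answer is 22.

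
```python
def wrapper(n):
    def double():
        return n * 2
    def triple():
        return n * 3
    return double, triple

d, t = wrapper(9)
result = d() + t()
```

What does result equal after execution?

Step 1: Both closures capture the same n = 9.
Step 2: d() = 9 * 2 = 18, t() = 9 * 3 = 27.
Step 3: result = 18 + 27 = 45

The answer is 45.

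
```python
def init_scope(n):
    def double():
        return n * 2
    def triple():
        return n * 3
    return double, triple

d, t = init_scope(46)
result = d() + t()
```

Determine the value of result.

Step 1: Both closures capture the same n = 46.
Step 2: d() = 46 * 2 = 92, t() = 46 * 3 = 138.
Step 3: result = 92 + 138 = 230

The answer is 230.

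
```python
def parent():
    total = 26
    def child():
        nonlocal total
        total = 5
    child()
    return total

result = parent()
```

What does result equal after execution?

Step 1: parent() sets total = 26.
Step 2: child() uses nonlocal to reassign total = 5.
Step 3: result = 5

The answer is 5.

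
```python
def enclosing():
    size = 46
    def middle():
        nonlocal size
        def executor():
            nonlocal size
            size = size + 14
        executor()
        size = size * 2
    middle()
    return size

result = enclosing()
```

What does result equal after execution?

Step 1: size = 46.
Step 2: executor() adds 14: size = 46 + 14 = 60.
Step 3: middle() doubles: size = 60 * 2 = 120.
Step 4: result = 120

The answer is 120.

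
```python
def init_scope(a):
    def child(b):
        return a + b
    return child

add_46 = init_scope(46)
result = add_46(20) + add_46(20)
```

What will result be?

Step 1: add_46 captures a = 46.
Step 2: add_46(20) = 46 + 20 = 66, called twice.
Step 3: result = 66 + 66 = 132

The answer is 132.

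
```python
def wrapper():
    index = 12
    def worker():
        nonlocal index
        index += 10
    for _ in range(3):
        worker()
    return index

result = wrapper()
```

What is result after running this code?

Step 1: index = 12.
Step 2: worker() is called 3 times in a loop, each adding 10 via nonlocal.
Step 3: index = 12 + 10 * 3 = 42

The answer is 42.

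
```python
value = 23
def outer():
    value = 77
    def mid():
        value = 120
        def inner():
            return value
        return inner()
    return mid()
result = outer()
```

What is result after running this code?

Step 1: Three levels of shadowing: global 23, outer 77, mid 120.
Step 2: inner() finds value = 120 in enclosing mid() scope.
Step 3: result = 120

The answer is 120.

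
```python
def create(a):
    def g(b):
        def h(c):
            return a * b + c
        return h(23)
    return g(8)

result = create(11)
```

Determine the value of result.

Step 1: a = 11, b = 8, c = 23.
Step 2: h() computes a * b + c = 11 * 8 + 23 = 111.
Step 3: result = 111

The answer is 111.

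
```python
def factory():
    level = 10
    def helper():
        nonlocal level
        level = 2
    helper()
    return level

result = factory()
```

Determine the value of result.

Step 1: factory() sets level = 10.
Step 2: helper() uses nonlocal to reassign level = 2.
Step 3: result = 2

The answer is 2.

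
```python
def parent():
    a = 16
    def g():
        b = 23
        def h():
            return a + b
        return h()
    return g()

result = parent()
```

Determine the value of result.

Step 1: parent() defines a = 16. g() defines b = 23.
Step 2: h() accesses both from enclosing scopes: a = 16, b = 23.
Step 3: result = 16 + 23 = 39

The answer is 39.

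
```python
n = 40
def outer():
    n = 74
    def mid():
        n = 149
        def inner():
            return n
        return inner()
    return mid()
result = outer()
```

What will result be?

Step 1: Three levels of shadowing: global 40, outer 74, mid 149.
Step 2: inner() finds n = 149 in enclosing mid() scope.
Step 3: result = 149

The answer is 149.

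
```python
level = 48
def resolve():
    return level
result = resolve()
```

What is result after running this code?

Step 1: level = 48 is defined in the global scope.
Step 2: resolve() looks up level. No local level exists, so Python checks the global scope via LEGB rule and finds level = 48.
Step 3: result = 48

The answer is 48.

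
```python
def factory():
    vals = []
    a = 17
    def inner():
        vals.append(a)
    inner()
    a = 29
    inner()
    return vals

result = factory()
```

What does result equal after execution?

Step 1: a = 17. inner() appends current a to vals.
Step 2: First inner(): appends 17. Then a = 29.
Step 3: Second inner(): appends 29 (closure sees updated a). result = [17, 29]

The answer is [17, 29].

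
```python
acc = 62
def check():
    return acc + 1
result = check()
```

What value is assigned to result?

Step 1: acc = 62 is defined globally.
Step 2: check() looks up acc from global scope = 62, then computes 62 + 1 = 63.
Step 3: result = 63

The answer is 63.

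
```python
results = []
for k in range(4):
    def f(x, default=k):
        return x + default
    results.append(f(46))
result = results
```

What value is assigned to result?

Step 1: Default argument default=k is evaluated at function definition time.
Step 2: Each iteration creates f with default = current k value.
Step 3: f(46) returns 46 + default. results = [46, 47, 48, 49]

The answer is [46, 47, 48, 49].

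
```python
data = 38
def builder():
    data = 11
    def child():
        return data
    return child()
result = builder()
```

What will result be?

Step 1: data = 38 globally, but builder() defines data = 11 locally.
Step 2: child() looks up data. Not in local scope, so checks enclosing scope (builder) and finds data = 11.
Step 3: result = 11

The answer is 11.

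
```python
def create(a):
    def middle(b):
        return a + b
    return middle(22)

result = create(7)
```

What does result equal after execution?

Step 1: create(7) passes a = 7.
Step 2: middle(22) has b = 22, reads a = 7 from enclosing.
Step 3: result = 7 + 22 = 29

The answer is 29.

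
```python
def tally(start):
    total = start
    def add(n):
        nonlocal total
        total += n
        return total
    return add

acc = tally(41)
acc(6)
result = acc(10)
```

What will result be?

Step 1: tally(41) creates closure with total = 41.
Step 2: First acc(6): total = 41 + 6 = 47.
Step 3: Second acc(10): total = 47 + 10 = 57. result = 57

The answer is 57.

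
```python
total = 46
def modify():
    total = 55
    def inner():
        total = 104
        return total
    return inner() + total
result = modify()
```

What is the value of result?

Step 1: modify() has local total = 55. inner() has local total = 104.
Step 2: inner() returns its local total = 104.
Step 3: modify() returns 104 + its own total (55) = 159

The answer is 159.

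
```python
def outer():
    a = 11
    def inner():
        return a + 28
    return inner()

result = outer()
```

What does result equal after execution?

Step 1: outer() defines a = 11.
Step 2: inner() reads a = 11 from enclosing scope, returns 11 + 28 = 39.
Step 3: result = 39

The answer is 39.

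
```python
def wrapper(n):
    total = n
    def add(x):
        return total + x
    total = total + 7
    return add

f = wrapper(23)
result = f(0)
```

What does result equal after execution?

Step 1: wrapper(23) sets total = 23, then total = 23 + 7 = 30.
Step 2: Closures capture by reference, so add sees total = 30.
Step 3: f(0) returns 30 + 0 = 30

The answer is 30.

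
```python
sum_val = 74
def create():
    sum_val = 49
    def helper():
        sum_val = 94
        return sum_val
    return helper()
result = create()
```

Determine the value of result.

Step 1: Three scopes define sum_val: global (74), create (49), helper (94).
Step 2: helper() has its own local sum_val = 94, which shadows both enclosing and global.
Step 3: result = 94 (local wins in LEGB)

The answer is 94.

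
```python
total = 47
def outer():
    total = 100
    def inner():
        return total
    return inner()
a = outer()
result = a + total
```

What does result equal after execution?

Step 1: outer() has local total = 100. inner() reads from enclosing.
Step 2: outer() returns 100. Global total = 47 unchanged.
Step 3: result = 100 + 47 = 147

The answer is 147.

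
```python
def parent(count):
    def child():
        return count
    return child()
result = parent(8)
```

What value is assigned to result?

Step 1: parent(8) binds parameter count = 8.
Step 2: child() looks up count in enclosing scope and finds the parameter count = 8.
Step 3: result = 8

The answer is 8.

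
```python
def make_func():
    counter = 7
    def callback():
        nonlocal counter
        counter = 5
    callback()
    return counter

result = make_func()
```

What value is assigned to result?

Step 1: make_func() sets counter = 7.
Step 2: callback() uses nonlocal to reassign counter = 5.
Step 3: result = 5

The answer is 5.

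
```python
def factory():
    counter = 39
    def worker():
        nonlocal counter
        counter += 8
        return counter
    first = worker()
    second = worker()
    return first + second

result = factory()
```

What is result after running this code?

Step 1: counter starts at 39.
Step 2: First call: counter = 39 + 8 = 47, returns 47.
Step 3: Second call: counter = 47 + 8 = 55, returns 55.
Step 4: result = 47 + 55 = 102

The answer is 102.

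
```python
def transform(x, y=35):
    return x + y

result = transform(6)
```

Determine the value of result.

Step 1: transform(6) uses default y = 35.
Step 2: Returns 6 + 35 = 41.
Step 3: result = 41

The answer is 41.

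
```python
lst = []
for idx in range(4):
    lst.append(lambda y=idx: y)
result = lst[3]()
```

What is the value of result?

Step 1: Default argument y=idx captures idx's value at each iteration.
Step 2: lst[3] captured y = 3 when idx was 3.
Step 3: result = 3

The answer is 3.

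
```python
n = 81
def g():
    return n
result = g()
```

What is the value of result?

Step 1: n = 81 is defined in the global scope.
Step 2: g() looks up n. No local n exists, so Python checks the global scope via LEGB rule and finds n = 81.
Step 3: result = 81

The answer is 81.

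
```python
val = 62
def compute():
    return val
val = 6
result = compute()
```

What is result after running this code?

Step 1: val is first set to 62, then reassigned to 6.
Step 2: compute() is called after the reassignment, so it looks up the current global val = 6.
Step 3: result = 6

The answer is 6.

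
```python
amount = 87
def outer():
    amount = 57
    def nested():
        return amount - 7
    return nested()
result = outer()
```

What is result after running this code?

Step 1: outer() shadows global amount with amount = 57.
Step 2: nested() finds amount = 57 in enclosing scope, computes 57 - 7 = 50.
Step 3: result = 50

The answer is 50.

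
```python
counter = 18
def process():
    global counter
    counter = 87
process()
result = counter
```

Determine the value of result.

Step 1: counter = 18 globally.
Step 2: process() declares global counter and sets it to 87.
Step 3: After process(), global counter = 87. result = 87

The answer is 87.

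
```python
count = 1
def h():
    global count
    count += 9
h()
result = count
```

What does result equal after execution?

Step 1: count = 1 globally.
Step 2: h() modifies global count: count += 9 = 10.
Step 3: result = 10

The answer is 10.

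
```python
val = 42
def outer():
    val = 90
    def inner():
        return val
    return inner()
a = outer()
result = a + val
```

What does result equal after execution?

Step 1: outer() has local val = 90. inner() reads from enclosing.
Step 2: outer() returns 90. Global val = 42 unchanged.
Step 3: result = 90 + 42 = 132

The answer is 132.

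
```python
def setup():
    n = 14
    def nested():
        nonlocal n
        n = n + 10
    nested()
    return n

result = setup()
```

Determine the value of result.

Step 1: setup() sets n = 14.
Step 2: nested() uses nonlocal to modify n in setup's scope: n = 14 + 10 = 24.
Step 3: setup() returns the modified n = 24

The answer is 24.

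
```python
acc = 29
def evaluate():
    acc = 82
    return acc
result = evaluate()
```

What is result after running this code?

Step 1: Global acc = 29.
Step 2: evaluate() creates local acc = 82, shadowing the global.
Step 3: Returns local acc = 82. result = 82

The answer is 82.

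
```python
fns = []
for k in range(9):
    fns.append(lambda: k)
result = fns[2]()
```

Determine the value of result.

Step 1: The loop creates 9 lambdas, all referencing the same variable k.
Step 2: After the loop, k = 8 (final value).
Step 3: fns[2]() looks up k at call time and finds 8. This is the late binding gotcha. result = 8

The answer is 8.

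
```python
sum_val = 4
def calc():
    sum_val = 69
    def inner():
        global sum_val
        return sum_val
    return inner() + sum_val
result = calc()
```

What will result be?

Step 1: Global sum_val = 4. calc() shadows with local sum_val = 69.
Step 2: inner() uses global keyword, so inner() returns global sum_val = 4.
Step 3: calc() returns 4 + 69 = 73

The answer is 73.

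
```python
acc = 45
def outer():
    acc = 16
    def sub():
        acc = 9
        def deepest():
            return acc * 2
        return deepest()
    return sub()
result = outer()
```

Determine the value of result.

Step 1: deepest() looks up acc through LEGB: not local, finds acc = 9 in enclosing sub().
Step 2: Returns 9 * 2 = 18.
Step 3: result = 18

The answer is 18.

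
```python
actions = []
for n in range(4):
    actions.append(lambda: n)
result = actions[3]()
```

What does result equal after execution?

Step 1: The loop creates 4 lambdas, all referencing the same variable n.
Step 2: After the loop, n = 3 (final value).
Step 3: actions[3]() looks up n at call time and finds 3. This is the late binding gotcha. result = 3

The answer is 3.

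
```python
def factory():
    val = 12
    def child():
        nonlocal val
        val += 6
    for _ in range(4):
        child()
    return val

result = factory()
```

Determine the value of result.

Step 1: val = 12.
Step 2: child() is called 4 times in a loop, each adding 6 via nonlocal.
Step 3: val = 12 + 6 * 4 = 36

The answer is 36.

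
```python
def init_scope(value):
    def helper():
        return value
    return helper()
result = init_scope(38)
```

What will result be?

Step 1: init_scope(38) binds parameter value = 38.
Step 2: helper() looks up value in enclosing scope and finds the parameter value = 38.
Step 3: result = 38

The answer is 38.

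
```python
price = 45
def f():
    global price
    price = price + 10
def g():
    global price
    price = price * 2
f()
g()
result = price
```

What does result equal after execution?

Step 1: price = 45.
Step 2: f() adds 10: price = 45 + 10 = 55.
Step 3: g() doubles: price = 55 * 2 = 110.
Step 4: result = 110

The answer is 110.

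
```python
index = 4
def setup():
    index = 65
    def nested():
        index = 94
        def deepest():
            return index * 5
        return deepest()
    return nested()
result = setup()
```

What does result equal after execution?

Step 1: deepest() looks up index through LEGB: not local, finds index = 94 in enclosing nested().
Step 2: Returns 94 * 5 = 470.
Step 3: result = 470

The answer is 470.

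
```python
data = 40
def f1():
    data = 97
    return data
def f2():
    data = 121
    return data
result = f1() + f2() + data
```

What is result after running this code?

Step 1: Each function shadows global data with its own local.
Step 2: f1() returns 97, f2() returns 121.
Step 3: Global data = 40 is unchanged. result = 97 + 121 + 40 = 258

The answer is 258.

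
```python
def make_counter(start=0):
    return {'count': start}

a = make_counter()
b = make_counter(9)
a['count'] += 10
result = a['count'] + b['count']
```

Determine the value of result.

Step 1: make_counter() returns a new dict each call (immutable default 0).
Step 2: a = {'count': 0}, b = {'count': 9}.
Step 3: a['count'] += 10 = 10. result = 10 + 9 = 19

The answer is 19.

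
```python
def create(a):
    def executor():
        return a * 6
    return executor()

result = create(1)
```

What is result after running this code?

Step 1: create(1) binds parameter a = 1.
Step 2: executor() accesses a = 1 from enclosing scope.
Step 3: result = 1 * 6 = 6

The answer is 6.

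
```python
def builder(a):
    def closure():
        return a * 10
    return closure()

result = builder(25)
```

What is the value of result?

Step 1: builder(25) binds parameter a = 25.
Step 2: closure() accesses a = 25 from enclosing scope.
Step 3: result = 25 * 10 = 250

The answer is 250.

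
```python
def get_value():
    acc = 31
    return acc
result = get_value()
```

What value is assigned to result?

Step 1: get_value() defines acc = 31 in its local scope.
Step 2: return acc finds the local variable acc = 31.
Step 3: result = 31

The answer is 31.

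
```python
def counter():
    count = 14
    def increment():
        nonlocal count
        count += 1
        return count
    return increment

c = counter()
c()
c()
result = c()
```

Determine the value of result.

Step 1: counter() creates closure with count = 14.
Step 2: Each c() call increments count via nonlocal. After 3 calls: 14 + 3 = 17.
Step 3: result = 17

The answer is 17.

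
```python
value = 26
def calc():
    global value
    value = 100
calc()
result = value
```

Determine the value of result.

Step 1: value = 26 globally.
Step 2: calc() declares global value and sets it to 100.
Step 3: After calc(), global value = 100. result = 100

The answer is 100.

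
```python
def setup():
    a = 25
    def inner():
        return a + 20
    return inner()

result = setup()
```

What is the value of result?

Step 1: setup() defines a = 25.
Step 2: inner() reads a = 25 from enclosing scope, returns 25 + 20 = 45.
Step 3: result = 45

The answer is 45.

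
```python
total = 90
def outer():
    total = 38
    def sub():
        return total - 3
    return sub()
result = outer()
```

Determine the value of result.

Step 1: outer() shadows global total with total = 38.
Step 2: sub() finds total = 38 in enclosing scope, computes 38 - 3 = 35.
Step 3: result = 35

The answer is 35.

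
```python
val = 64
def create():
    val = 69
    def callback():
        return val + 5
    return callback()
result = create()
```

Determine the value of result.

Step 1: create() shadows global val with val = 69.
Step 2: callback() finds val = 69 in enclosing scope, computes 69 + 5 = 74.
Step 3: result = 74

The answer is 74.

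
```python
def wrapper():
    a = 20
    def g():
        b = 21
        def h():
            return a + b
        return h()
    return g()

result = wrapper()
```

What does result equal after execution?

Step 1: wrapper() defines a = 20. g() defines b = 21.
Step 2: h() accesses both from enclosing scopes: a = 20, b = 21.
Step 3: result = 20 + 21 = 41

The answer is 41.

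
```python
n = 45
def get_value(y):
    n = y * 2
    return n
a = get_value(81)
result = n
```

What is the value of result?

Step 1: Global n = 45.
Step 2: get_value(81) creates local n = 81 * 2 = 162.
Step 3: Global n unchanged because no global keyword. result = 45

The answer is 45.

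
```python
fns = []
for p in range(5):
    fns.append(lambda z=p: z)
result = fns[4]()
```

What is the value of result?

Step 1: Default argument z=p captures p's value at each iteration.
Step 2: fns[4] captured z = 4 when p was 4.
Step 3: result = 4

The answer is 4.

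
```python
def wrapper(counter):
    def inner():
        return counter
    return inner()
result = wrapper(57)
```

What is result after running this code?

Step 1: wrapper(57) binds parameter counter = 57.
Step 2: inner() looks up counter in enclosing scope and finds the parameter counter = 57.
Step 3: result = 57

The answer is 57.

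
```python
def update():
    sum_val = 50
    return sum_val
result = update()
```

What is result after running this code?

Step 1: update() defines sum_val = 50 in its local scope.
Step 2: return sum_val finds the local variable sum_val = 50.
Step 3: result = 50

The answer is 50.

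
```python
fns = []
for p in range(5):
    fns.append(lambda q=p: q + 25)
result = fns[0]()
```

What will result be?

Step 1: Default argument q=p captures p's value at definition time.
Step 2: fns[0] was defined when p = 0, so q defaults to 0.
Step 3: result = 0 + 25 = 25 (default arg fixes the late binding issue)

The answer is 25.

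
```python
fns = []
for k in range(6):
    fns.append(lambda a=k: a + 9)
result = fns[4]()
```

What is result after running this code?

Step 1: Default argument a=k captures k's value at definition time.
Step 2: fns[4] was defined when k = 4, so a defaults to 4.
Step 3: result = 4 + 9 = 13 (default arg fixes the late binding issue)

The answer is 13.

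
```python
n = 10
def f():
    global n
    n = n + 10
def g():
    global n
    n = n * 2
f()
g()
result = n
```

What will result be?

Step 1: n = 10.
Step 2: f() adds 10: n = 10 + 10 = 20.
Step 3: g() doubles: n = 20 * 2 = 40.
Step 4: result = 40

The answer is 40.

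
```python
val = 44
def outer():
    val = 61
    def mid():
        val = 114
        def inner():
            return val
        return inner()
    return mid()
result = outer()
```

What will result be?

Step 1: Three levels of shadowing: global 44, outer 61, mid 114.
Step 2: inner() finds val = 114 in enclosing mid() scope.
Step 3: result = 114

The answer is 114.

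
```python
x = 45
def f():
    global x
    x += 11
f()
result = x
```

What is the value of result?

Step 1: x = 45 globally.
Step 2: f() modifies global x: x += 11 = 56.
Step 3: result = 56

The answer is 56.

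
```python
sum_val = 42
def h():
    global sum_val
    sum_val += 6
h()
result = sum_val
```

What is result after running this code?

Step 1: sum_val = 42 globally.
Step 2: h() modifies global sum_val: sum_val += 6 = 48.
Step 3: result = 48

The answer is 48.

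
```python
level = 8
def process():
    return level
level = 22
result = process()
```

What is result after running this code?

Step 1: level is first set to 8, then reassigned to 22.
Step 2: process() is called after the reassignment, so it looks up the current global level = 22.
Step 3: result = 22

The answer is 22.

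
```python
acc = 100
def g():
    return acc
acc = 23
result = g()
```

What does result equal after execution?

Step 1: acc is first set to 100, then reassigned to 23.
Step 2: g() is called after the reassignment, so it looks up the current global acc = 23.
Step 3: result = 23

The answer is 23.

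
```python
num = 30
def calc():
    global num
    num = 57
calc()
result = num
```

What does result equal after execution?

Step 1: num = 30 globally.
Step 2: calc() declares global num and sets it to 57.
Step 3: After calc(), global num = 57. result = 57

The answer is 57.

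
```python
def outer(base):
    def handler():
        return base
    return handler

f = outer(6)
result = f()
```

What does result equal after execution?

Step 1: outer(6) creates closure capturing base = 6.
Step 2: f() returns the captured base = 6.
Step 3: result = 6

The answer is 6.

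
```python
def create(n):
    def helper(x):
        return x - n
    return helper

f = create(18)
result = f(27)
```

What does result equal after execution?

Step 1: create(18) creates a closure capturing n = 18.
Step 2: f(27) computes 27 - 18 = 9.
Step 3: result = 9

The answer is 9.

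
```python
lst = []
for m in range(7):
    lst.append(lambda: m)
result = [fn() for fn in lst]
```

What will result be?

Step 1: All 7 lambdas share the same variable m.
Step 2: After the loop, m = 6.
Step 3: Each call returns 6. result = [6, 6, 6, 6, 6, 6, 6]

The answer is [6, 6, 6, 6, 6, 6, 6].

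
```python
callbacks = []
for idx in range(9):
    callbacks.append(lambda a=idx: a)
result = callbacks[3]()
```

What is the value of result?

Step 1: Default argument a=idx captures idx's value at each iteration.
Step 2: callbacks[3] captured a = 3 when idx was 3.
Step 3: result = 3

The answer is 3.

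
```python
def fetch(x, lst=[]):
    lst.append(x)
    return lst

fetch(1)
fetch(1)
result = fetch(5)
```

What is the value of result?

Step 1: Mutable default argument gotcha! The list [] is created once.
Step 2: Each call appends to the SAME list: [1], [1, 1], [1, 1, 5].
Step 3: result = [1, 1, 5]

The answer is [1, 1, 5].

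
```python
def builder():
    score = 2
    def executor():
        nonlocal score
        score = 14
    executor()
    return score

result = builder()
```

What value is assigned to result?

Step 1: builder() sets score = 2.
Step 2: executor() uses nonlocal to reassign score = 14.
Step 3: result = 14

The answer is 14.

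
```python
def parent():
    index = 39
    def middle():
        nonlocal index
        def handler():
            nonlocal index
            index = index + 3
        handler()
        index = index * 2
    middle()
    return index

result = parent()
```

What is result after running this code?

Step 1: index = 39.
Step 2: handler() adds 3: index = 39 + 3 = 42.
Step 3: middle() doubles: index = 42 * 2 = 84.
Step 4: result = 84

The answer is 84.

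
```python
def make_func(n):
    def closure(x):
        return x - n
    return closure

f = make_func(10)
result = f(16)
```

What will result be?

Step 1: make_func(10) creates a closure capturing n = 10.
Step 2: f(16) computes 16 - 10 = 6.
Step 3: result = 6

The answer is 6.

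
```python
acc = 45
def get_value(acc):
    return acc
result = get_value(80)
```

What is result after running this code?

Step 1: Global acc = 45.
Step 2: get_value(80) takes parameter acc = 80, which shadows the global.
Step 3: result = 80

The answer is 80.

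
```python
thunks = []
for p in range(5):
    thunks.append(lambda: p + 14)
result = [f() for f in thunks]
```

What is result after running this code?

Step 1: All lambdas capture p by reference. After the loop, p = 4.
Step 2: Each call returns 4 + 14 = 18.
Step 3: result = [18, 18, 18, 18, 18]

The answer is [18, 18, 18, 18, 18].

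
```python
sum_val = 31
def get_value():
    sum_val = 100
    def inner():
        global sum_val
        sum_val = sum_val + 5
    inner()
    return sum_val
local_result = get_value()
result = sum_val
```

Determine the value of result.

Step 1: Global sum_val = 31. get_value() creates local sum_val = 100.
Step 2: inner() declares global sum_val and adds 5: global sum_val = 31 + 5 = 36.
Step 3: get_value() returns its local sum_val = 100 (unaffected by inner).
Step 4: result = global sum_val = 36

The answer is 36.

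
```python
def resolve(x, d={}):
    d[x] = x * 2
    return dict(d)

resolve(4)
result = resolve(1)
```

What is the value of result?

Step 1: Mutable default dict is shared across calls.
Step 2: First call adds 4: 8. Second call adds 1: 2.
Step 3: result = {4: 8, 1: 2}

The answer is {4: 8, 1: 2}.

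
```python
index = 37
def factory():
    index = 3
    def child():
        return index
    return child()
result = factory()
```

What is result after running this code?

Step 1: index = 37 globally, but factory() defines index = 3 locally.
Step 2: child() looks up index. Not in local scope, so checks enclosing scope (factory) and finds index = 3.
Step 3: result = 3

The answer is 3.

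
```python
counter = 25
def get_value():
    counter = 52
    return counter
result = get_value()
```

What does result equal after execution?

Step 1: Global counter = 25.
Step 2: get_value() creates local counter = 52, shadowing the global.
Step 3: Returns local counter = 52. result = 52

The answer is 52.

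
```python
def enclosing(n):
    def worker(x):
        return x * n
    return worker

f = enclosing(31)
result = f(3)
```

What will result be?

Step 1: enclosing(31) creates a closure capturing n = 31.
Step 2: f(3) computes 3 * 31 = 93.
Step 3: result = 93

The answer is 93.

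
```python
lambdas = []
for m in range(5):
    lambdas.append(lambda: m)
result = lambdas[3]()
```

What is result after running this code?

Step 1: The loop creates 5 lambdas, all referencing the same variable m.
Step 2: After the loop, m = 4 (final value).
Step 3: lambdas[3]() looks up m at call time and finds 4. This is the late binding gotcha. result = 4

The answer is 4.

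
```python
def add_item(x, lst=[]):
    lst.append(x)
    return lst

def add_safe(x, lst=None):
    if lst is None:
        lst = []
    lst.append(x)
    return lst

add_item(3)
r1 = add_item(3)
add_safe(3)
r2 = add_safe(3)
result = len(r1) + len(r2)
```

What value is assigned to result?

Step 1: add_item shares mutable default: after 2 calls, lst = [3, 3], len = 2.
Step 2: add_safe creates fresh list each time: r2 = [3], len = 1.
Step 3: result = 2 + 1 = 3

The answer is 3.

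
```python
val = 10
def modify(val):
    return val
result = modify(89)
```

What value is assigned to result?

Step 1: Global val = 10.
Step 2: modify(89) takes parameter val = 89, which shadows the global.
Step 3: result = 89

The answer is 89.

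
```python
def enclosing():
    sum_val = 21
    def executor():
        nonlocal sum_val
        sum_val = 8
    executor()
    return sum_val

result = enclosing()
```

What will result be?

Step 1: enclosing() sets sum_val = 21.
Step 2: executor() uses nonlocal to reassign sum_val = 8.
Step 3: result = 8

The answer is 8.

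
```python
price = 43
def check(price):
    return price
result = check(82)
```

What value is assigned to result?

Step 1: Global price = 43.
Step 2: check(82) takes parameter price = 82, which shadows the global.
Step 3: result = 82

The answer is 82.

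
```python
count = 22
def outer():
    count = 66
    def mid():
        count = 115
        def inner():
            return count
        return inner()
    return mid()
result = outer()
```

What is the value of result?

Step 1: Three levels of shadowing: global 22, outer 66, mid 115.
Step 2: inner() finds count = 115 in enclosing mid() scope.
Step 3: result = 115

The answer is 115.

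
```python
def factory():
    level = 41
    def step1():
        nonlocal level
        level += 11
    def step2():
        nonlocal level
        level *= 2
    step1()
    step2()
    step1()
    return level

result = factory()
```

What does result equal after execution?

Step 1: level = 41.
Step 2: step1(): level = 41 + 11 = 52.
Step 3: step2(): level = 52 * 2 = 104.
Step 4: step1(): level = 104 + 11 = 115. result = 115

The answer is 115.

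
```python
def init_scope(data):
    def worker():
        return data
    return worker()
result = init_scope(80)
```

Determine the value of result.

Step 1: init_scope(80) binds parameter data = 80.
Step 2: worker() looks up data in enclosing scope and finds the parameter data = 80.
Step 3: result = 80

The answer is 80.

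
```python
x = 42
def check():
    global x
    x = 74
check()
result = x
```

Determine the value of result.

Step 1: x = 42 globally.
Step 2: check() declares global x and sets it to 74.
Step 3: After check(), global x = 74. result = 74

The answer is 74.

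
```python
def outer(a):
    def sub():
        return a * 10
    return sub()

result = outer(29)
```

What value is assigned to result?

Step 1: outer(29) binds parameter a = 29.
Step 2: sub() accesses a = 29 from enclosing scope.
Step 3: result = 29 * 10 = 290

The answer is 290.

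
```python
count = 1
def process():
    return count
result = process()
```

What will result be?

Step 1: count = 1 is defined in the global scope.
Step 2: process() looks up count. No local count exists, so Python checks the global scope via LEGB rule and finds count = 1.
Step 3: result = 1

The answer is 1.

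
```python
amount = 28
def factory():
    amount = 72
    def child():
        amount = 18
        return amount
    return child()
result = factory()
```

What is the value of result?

Step 1: Three scopes define amount: global (28), factory (72), child (18).
Step 2: child() has its own local amount = 18, which shadows both enclosing and global.
Step 3: result = 18 (local wins in LEGB)

The answer is 18.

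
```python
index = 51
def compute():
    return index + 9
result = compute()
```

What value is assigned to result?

Step 1: index = 51 is defined globally.
Step 2: compute() looks up index from global scope = 51, then computes 51 + 9 = 60.
Step 3: result = 60

The answer is 60.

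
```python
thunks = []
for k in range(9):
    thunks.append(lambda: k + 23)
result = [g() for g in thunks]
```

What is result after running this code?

Step 1: All lambdas capture k by reference. After the loop, k = 8.
Step 2: Each call returns 8 + 23 = 31.
Step 3: result = [31, 31, 31, 31, 31, 31, 31, 31, 31]

The answer is [31, 31, 31, 31, 31, 31, 31, 31, 31].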